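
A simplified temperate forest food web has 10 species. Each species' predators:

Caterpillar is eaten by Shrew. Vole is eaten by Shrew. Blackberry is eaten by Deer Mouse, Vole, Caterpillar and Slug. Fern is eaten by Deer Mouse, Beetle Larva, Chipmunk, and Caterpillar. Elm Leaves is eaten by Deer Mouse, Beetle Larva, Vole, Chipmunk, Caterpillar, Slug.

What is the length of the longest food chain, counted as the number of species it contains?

3 species

One longest chain: Blackberry → Caterpillar → Shrew.
It has 3 species and 2 links.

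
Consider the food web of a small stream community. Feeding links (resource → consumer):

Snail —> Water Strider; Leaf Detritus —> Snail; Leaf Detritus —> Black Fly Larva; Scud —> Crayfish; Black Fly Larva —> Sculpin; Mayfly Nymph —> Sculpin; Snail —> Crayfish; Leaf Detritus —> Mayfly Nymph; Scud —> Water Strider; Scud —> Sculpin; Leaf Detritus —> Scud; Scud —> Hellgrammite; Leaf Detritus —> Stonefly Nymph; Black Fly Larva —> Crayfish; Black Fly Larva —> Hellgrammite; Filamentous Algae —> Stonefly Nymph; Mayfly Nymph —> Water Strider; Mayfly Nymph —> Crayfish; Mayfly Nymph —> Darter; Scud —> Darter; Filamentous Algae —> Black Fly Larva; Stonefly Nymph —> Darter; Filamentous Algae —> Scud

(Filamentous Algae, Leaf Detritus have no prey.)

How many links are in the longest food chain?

2 links

One longest chain: Filamentous Algae → Scud → Crayfish.
It has 3 species and 2 links.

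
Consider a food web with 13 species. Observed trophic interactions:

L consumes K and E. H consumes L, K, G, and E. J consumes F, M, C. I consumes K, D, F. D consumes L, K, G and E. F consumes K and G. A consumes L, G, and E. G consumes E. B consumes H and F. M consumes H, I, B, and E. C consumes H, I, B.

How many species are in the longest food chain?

One longest chain: E → G → H → B → C → J.
It has 6 species and 5 links.

6 species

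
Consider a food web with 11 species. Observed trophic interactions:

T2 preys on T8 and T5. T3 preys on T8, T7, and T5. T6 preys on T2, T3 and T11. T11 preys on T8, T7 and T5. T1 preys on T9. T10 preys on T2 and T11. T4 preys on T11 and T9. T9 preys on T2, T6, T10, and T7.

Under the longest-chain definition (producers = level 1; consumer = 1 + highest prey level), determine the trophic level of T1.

Trophic level 5

T7 is a producer → level 1.
T11 eats T7 (level 1); other prey at levels: T8 1, T5 1 → level 2.
T6 eats T11 (level 2); other prey at levels: T3 2, T2 2 → level 3.
T9 eats T6 (level 3); other prey at levels: T7 1, T2 2, T10 3 → level 4.
T1 eats T9 → level 5.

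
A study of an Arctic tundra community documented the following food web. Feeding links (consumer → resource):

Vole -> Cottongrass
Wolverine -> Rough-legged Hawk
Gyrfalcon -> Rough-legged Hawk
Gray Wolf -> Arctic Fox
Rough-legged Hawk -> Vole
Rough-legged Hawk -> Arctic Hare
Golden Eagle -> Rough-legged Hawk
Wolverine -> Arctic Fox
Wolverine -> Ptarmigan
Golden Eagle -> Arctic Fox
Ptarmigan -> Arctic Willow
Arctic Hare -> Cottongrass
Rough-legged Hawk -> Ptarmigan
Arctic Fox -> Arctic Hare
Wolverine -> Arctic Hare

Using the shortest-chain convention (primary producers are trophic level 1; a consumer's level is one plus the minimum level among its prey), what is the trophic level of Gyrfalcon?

Trophic level 4

Cottongrass is a producer → level 1.
Vole eats Cottongrass → level 2.
Rough-legged Hawk eats Vole → level 3.
Gyrfalcon eats Rough-legged Hawk → level 4.
No prey of Gyrfalcon is below level 3, so 4 is the minimum.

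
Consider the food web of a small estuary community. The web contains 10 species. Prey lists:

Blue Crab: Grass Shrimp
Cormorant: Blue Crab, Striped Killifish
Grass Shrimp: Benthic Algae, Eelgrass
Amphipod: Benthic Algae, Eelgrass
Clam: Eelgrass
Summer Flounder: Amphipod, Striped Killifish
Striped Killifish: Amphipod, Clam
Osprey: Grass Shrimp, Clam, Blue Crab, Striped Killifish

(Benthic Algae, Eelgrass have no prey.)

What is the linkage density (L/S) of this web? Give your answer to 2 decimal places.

L/S = 1.60

There are L = 16 links among S = 10 species.
L/S = 16/10 = 1.6000 ≈ 1.60.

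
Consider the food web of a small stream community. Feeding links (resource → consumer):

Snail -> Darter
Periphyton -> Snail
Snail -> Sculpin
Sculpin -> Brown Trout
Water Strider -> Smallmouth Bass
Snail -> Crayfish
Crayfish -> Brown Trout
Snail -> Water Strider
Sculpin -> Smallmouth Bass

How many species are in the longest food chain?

4 species

One longest chain: Periphyton → Snail → Crayfish → Brown Trout.
It has 4 species and 3 links.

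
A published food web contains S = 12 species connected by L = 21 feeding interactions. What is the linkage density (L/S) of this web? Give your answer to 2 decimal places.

There are L = 21 links among S = 12 species.
L/S = 21/12 = 1.7500 ≈ 1.75.

L/S = 1.75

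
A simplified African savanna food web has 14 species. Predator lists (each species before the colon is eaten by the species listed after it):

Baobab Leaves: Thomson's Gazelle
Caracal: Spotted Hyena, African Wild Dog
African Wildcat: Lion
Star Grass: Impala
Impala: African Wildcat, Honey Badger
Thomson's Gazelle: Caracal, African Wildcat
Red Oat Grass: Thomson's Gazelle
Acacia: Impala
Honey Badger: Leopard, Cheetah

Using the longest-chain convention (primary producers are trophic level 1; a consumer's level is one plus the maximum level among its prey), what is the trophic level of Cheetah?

Star Grass is a producer → level 1.
Impala eats Star Grass (level 1); other prey at levels: Acacia 1 → level 2.
Honey Badger eats Impala → level 3.
Cheetah eats Honey Badger → level 4.

Trophic level 4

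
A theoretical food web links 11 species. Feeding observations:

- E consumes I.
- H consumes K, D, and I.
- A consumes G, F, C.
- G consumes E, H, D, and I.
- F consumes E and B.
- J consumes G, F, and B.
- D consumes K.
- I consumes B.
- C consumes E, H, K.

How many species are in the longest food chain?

5 species

One longest chain: B → I → E → C → A.
It has 5 species and 4 links.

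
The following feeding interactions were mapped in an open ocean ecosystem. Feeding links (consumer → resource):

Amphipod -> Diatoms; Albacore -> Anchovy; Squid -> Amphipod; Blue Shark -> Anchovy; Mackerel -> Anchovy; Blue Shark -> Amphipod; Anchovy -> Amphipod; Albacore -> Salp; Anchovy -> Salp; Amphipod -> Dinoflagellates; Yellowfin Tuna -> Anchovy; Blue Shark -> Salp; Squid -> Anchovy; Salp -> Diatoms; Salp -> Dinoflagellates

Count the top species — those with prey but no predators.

5

Top species (has prey, but nothing eats it): Mackerel, Albacore, Yellowfin Tuna, Blue Shark, Squid.
Count: 5.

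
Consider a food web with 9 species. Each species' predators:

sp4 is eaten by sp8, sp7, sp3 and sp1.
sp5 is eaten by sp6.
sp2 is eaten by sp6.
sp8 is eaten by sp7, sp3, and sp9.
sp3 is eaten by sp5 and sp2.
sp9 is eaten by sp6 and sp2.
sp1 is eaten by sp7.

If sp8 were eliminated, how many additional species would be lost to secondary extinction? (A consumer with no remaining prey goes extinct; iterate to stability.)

Remove sp8.
Round 1: sp9 (all prey gone) → extinct.
No further losses. Total secondary extinctions: 1.

1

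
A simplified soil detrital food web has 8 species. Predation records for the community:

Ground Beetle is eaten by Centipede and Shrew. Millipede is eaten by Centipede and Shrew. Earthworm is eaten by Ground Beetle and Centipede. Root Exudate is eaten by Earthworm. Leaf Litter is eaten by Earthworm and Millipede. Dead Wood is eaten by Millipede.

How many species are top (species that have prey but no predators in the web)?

Top species (has prey, but nothing eats it): Centipede, Shrew.
Count: 2.

2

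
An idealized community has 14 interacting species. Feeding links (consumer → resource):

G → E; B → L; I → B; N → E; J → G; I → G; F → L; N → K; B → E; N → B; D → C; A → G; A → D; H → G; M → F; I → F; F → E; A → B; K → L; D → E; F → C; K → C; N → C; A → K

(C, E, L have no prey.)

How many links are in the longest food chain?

One longest chain: E → B → N.
It has 3 species and 2 links.

2 links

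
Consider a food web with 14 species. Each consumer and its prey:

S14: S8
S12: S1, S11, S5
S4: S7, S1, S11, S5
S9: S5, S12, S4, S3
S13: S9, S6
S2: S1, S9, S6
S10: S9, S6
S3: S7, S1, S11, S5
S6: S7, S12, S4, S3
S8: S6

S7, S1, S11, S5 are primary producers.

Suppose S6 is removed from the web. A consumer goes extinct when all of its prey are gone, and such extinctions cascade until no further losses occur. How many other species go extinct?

Remove S6.
Round 1: S8 (all prey gone) → extinct.
Round 2: S14 (all prey gone) → extinct.
No further losses. Total secondary extinctions: 2.

2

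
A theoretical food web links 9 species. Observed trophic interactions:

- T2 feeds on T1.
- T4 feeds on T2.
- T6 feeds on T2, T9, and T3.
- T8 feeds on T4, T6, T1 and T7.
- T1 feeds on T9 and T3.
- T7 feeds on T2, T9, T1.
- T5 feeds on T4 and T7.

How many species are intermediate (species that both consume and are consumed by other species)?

Intermediate species (has both prey and predators): T1, T2, T7, T4, T6.
Count: 5.

5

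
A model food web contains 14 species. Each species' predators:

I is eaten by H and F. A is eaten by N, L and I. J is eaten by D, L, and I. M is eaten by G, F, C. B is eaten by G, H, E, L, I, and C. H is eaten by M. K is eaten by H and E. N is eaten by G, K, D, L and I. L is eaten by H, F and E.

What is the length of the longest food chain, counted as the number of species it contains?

6 species

One longest chain: A → N → K → H → M → C.
It has 6 species and 5 links.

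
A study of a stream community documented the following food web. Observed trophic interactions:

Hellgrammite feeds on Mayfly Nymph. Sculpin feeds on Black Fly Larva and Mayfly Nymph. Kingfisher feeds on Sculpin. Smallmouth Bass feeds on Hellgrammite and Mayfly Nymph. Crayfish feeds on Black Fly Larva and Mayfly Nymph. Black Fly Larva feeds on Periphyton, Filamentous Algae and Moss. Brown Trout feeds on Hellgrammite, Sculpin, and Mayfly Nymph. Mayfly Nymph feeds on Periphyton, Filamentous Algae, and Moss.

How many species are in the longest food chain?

One longest chain: Periphyton → Mayfly Nymph → Sculpin → Kingfisher.
It has 4 species and 3 links.

4 species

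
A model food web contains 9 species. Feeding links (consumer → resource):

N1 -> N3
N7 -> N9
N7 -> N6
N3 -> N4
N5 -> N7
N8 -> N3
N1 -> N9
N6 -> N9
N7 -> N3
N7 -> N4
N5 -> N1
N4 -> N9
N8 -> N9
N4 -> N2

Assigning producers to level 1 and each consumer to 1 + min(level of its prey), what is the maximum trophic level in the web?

Producers (level 1): N9, N2.
Following each consumer down to its lowest-level prey: N9 → N4 → N3 (levels 1 through 3).
All prey of N3 (N4 2) are at level 2 or above, so N3 is at level 1 + 2 = 3.
Every consumer has at least one prey at level 2 or below, so none exceeds level 3.

3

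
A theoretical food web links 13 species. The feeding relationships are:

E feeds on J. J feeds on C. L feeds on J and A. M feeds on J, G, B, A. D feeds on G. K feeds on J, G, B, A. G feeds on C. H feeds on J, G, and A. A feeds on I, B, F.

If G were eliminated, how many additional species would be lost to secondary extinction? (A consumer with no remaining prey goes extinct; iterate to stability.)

Remove G.
Round 1: D (all prey gone) → extinct.
No further losses. Total secondary extinctions: 1.

1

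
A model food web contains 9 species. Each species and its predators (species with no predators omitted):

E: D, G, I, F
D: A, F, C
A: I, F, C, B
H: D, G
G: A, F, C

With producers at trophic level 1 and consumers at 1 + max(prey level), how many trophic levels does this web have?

Producers (level 1): H, E.
H → D → A → B gives B level 4.
No species has a prey at level 4, so no species reaches level 5.

4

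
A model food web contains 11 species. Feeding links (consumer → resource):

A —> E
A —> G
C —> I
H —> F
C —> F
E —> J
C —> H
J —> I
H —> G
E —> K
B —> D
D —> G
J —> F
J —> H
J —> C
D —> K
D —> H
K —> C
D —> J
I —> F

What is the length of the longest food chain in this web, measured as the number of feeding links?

5 links

One longest chain: G → H → C → J → D → B.
It has 6 species and 5 links.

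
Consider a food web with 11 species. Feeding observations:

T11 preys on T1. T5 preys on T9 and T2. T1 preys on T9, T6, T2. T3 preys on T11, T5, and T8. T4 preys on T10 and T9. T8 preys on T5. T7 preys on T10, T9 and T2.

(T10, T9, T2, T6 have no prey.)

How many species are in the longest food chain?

4 species

One longest chain: T9 → T1 → T11 → T3.
It has 4 species and 3 links.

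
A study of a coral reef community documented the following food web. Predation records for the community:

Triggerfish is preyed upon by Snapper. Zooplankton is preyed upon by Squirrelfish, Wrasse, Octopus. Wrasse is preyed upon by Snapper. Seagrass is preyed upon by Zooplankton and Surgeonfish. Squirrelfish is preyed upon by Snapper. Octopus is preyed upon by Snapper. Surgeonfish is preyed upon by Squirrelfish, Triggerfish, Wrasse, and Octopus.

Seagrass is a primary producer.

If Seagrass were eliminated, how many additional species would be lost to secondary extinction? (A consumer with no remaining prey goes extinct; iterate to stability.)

Remove Seagrass.
Round 1: Zooplankton (all prey gone), Surgeonfish (all prey gone) → extinct.
Round 2: Squirrelfish (all prey gone), Wrasse (all prey gone), Triggerfish (all prey gone), Octopus (all prey gone) → extinct.
Round 3: Snapper (all prey gone) → extinct.
No further losses. Total secondary extinctions: 7.

7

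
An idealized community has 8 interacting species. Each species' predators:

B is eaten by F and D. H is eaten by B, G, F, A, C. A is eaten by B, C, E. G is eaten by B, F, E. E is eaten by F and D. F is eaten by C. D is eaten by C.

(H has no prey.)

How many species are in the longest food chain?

One longest chain: H → A → E → F → C.
It has 5 species and 4 links.

5 species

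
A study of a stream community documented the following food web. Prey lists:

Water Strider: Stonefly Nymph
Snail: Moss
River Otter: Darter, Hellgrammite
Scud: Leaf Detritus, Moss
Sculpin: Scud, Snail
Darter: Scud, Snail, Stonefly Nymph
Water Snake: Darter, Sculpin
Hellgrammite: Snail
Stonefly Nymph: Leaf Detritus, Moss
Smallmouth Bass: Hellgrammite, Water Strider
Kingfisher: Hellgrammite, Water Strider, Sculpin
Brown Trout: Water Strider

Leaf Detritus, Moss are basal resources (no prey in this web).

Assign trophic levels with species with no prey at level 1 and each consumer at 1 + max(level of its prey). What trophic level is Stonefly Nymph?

Trophic level 2

Leaf Detritus has no prey (basal) → level 1.
Stonefly Nymph eats Leaf Detritus (level 1); other prey at levels: Moss 1 → level 2.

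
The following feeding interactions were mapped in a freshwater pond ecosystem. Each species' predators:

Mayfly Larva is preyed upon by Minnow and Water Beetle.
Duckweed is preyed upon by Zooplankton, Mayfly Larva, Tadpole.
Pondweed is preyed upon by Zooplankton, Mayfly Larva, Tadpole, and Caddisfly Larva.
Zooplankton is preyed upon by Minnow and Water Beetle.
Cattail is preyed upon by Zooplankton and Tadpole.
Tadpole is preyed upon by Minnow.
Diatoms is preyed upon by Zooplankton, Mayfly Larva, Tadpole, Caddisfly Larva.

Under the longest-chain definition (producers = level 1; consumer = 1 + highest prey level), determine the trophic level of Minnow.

Trophic level 3

Diatoms is a producer → level 1.
Tadpole eats Diatoms (level 1); other prey at levels: Cattail 1, Pondweed 1, Duckweed 1 → level 2.
Minnow eats Tadpole (level 2); other prey at levels: Mayfly Larva 2, Zooplankton 2 → level 3.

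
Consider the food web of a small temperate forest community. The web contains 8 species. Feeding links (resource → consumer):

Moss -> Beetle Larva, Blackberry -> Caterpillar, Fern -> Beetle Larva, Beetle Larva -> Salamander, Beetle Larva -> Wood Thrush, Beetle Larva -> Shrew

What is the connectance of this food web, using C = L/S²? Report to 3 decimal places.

The web has S = 8 species and L = 6 feeding links.
C = L / S² = 6 / 64 = 0.0938 ≈ 0.094.

C = 0.094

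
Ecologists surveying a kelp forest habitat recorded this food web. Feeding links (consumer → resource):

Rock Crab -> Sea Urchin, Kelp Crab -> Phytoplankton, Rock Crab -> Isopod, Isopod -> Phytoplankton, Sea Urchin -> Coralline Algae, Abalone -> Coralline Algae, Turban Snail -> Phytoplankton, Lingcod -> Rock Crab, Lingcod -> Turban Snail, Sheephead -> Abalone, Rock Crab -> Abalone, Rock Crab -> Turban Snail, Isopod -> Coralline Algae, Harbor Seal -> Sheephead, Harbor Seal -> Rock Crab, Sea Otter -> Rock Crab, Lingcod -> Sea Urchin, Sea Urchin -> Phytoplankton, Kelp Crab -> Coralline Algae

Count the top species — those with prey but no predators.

Top species (has prey, but nothing eats it): Kelp Crab, Lingcod, Sea Otter, Harbor Seal.
Count: 4.

4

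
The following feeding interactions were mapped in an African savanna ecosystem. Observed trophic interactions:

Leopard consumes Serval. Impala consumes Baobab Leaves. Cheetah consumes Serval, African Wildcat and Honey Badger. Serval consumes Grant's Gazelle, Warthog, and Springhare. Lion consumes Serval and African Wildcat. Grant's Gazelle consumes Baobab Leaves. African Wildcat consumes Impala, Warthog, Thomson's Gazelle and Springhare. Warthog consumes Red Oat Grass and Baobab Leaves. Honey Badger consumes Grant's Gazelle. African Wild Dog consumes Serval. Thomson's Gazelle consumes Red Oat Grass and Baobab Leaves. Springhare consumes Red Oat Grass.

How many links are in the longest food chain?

One longest chain: Baobab Leaves → Impala → African Wildcat → Lion.
It has 4 species and 3 links.

3 links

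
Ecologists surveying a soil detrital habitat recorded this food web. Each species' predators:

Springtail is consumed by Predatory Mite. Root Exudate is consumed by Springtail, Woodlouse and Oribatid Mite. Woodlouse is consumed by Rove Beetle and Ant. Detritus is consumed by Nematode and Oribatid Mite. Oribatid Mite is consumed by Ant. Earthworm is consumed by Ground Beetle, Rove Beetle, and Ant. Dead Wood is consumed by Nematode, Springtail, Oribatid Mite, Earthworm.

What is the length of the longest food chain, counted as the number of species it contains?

One longest chain: Dead Wood → Earthworm → Ground Beetle.
It has 3 species and 2 links.

3 species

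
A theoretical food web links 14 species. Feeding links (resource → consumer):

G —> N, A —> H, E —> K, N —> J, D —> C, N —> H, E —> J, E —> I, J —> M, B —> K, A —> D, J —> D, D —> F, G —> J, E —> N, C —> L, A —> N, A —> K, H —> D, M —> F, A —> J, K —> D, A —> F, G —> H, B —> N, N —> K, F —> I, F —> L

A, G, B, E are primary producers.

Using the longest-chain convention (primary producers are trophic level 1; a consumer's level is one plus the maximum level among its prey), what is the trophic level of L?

Trophic level 6

A is a producer → level 1.
N eats A (level 1); other prey at levels: G 1, B 1, E 1 → level 2.
H eats N (level 2); other prey at levels: A 1, G 1 → level 3.
D eats H (level 3); other prey at levels: A 1, J 3, K 3 → level 4.
C eats D → level 5.
L eats C (level 5); other prey at levels: F 5 → level 6.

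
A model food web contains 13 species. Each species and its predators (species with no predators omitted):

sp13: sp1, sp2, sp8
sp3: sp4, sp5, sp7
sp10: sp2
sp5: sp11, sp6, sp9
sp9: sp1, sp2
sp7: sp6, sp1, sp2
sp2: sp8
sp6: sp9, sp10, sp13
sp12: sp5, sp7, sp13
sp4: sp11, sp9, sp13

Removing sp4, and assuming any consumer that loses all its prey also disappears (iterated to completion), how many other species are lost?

0

Remove sp4.
Every predator of it retains at least one other prey: sp11 still has sp5; sp9 still has sp5, sp6; sp13 still has sp12, sp6.
No consumer loses all prey, so no secondary extinctions occur.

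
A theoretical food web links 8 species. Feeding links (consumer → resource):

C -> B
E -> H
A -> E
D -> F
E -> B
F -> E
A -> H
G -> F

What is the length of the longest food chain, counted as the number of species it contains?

4 species

One longest chain: H → E → F → G.
It has 4 species and 3 links.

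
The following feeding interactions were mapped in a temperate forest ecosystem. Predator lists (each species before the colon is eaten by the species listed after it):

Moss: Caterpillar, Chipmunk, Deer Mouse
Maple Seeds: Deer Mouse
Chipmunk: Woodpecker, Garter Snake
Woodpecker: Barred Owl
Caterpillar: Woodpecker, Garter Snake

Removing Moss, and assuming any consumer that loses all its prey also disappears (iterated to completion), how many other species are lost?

5

Remove Moss.
Round 1: Caterpillar (all prey gone), Chipmunk (all prey gone) → extinct.
Round 2: Woodpecker (all prey gone), Garter Snake (all prey gone) → extinct.
Round 3: Barred Owl (all prey gone) → extinct.
No further losses. Total secondary extinctions: 5.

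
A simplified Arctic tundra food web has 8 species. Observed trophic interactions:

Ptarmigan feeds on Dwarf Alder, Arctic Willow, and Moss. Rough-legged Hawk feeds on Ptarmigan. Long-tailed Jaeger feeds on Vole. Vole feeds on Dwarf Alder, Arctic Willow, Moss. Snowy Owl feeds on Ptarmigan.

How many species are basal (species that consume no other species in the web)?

3

Basal species (no prey listed): Dwarf Alder, Moss, Arctic Willow.
Count: 3.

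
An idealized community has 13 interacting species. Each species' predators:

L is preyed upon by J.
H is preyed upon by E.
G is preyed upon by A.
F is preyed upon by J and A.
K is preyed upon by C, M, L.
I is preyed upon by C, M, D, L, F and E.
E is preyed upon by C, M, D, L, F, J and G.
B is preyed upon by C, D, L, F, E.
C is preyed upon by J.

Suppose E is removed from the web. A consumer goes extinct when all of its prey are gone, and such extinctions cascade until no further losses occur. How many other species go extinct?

1

Remove E.
Round 1: G (all prey gone) → extinct.
No further losses. Total secondary extinctions: 1.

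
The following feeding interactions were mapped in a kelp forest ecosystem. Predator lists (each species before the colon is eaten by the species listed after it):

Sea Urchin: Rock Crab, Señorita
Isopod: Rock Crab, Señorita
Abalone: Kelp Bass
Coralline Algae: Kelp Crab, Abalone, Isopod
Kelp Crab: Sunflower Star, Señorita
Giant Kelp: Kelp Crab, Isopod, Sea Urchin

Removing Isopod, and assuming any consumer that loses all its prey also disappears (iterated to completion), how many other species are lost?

Remove Isopod.
Every predator of it retains at least one other prey: Rock Crab still has Sea Urchin; Señorita still has Kelp Crab, Sea Urchin.
No consumer loses all prey, so no secondary extinctions occur.

0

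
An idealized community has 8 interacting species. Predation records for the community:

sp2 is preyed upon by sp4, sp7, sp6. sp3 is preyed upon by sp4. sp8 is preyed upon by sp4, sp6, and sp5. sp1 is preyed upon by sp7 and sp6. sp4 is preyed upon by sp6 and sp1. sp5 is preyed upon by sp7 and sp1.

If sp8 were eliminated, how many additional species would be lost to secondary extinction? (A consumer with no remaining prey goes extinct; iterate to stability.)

Remove sp8.
Round 1: sp5 (all prey gone) → extinct.
No further losses. Total secondary extinctions: 1.

1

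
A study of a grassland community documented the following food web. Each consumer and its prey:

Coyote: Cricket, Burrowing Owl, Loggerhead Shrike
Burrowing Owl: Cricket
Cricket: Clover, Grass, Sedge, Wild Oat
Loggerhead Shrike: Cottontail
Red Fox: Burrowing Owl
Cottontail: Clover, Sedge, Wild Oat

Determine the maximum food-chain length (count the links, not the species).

One longest chain: Clover → Cricket → Burrowing Owl → Red Fox.
It has 4 species and 3 links.

3 links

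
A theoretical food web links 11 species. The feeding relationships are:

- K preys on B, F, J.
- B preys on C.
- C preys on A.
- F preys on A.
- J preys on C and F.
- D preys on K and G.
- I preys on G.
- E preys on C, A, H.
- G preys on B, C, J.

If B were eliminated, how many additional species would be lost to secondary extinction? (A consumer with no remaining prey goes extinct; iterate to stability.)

0

Remove B.
Every predator of it retains at least one other prey: G still has C, J; K still has F, J.
No consumer loses all prey, so no secondary extinctions occur.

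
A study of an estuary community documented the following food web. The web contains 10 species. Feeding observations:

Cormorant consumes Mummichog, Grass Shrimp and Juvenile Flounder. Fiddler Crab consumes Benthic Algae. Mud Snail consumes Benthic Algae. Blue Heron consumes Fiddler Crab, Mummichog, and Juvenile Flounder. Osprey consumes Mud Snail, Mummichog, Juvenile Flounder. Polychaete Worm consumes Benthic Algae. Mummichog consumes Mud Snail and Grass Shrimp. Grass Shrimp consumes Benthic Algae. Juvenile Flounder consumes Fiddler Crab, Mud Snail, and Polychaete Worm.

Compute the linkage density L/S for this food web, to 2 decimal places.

L/S = 1.80

There are L = 18 links among S = 10 species.
L/S = 18/10 = 1.8000 ≈ 1.80.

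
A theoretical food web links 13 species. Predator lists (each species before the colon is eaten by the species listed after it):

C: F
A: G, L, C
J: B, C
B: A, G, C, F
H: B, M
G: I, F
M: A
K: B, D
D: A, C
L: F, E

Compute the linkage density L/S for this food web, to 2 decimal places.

L/S = 1.62

There are L = 21 links among S = 13 species.
L/S = 21/13 = 1.6154 ≈ 1.62.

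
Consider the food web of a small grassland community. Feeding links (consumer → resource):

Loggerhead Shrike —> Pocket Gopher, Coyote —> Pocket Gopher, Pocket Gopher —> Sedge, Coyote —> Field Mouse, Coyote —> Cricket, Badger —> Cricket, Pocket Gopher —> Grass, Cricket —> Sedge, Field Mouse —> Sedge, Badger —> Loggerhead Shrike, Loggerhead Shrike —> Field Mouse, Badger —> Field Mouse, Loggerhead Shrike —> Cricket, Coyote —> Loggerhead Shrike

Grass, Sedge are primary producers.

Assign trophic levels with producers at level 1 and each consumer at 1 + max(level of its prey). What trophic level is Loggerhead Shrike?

Trophic level 3

Sedge is a producer → level 1.
Field Mouse eats Sedge → level 2.
Loggerhead Shrike eats Field Mouse (level 2); other prey at levels: Pocket Gopher 2, Cricket 2 → level 3.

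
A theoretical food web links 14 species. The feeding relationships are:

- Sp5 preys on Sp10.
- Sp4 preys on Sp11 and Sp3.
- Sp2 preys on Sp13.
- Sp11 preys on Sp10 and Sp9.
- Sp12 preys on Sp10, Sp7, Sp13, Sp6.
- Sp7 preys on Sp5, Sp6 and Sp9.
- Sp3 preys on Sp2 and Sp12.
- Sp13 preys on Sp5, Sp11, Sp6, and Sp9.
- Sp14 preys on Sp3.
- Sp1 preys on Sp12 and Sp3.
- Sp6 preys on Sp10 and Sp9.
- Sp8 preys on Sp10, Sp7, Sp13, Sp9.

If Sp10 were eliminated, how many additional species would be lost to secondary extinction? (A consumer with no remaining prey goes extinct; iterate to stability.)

1

Remove Sp10.
Round 1: Sp5 (all prey gone) → extinct.
No further losses. Total secondary extinctions: 1.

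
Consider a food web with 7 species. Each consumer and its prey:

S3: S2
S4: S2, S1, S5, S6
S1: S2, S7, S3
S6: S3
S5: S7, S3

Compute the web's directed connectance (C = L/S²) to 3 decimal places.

The web has S = 7 species and L = 11 feeding links.
C = L / S² = 11 / 49 = 0.2245 ≈ 0.224.

C = 0.224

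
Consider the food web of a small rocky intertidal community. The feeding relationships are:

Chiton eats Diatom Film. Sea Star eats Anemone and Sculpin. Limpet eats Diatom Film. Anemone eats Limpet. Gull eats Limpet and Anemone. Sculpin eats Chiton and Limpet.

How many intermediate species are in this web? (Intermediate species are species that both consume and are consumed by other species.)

Intermediate species (has both prey and predators): Limpet, Chiton, Anemone, Sculpin.
Count: 4.

4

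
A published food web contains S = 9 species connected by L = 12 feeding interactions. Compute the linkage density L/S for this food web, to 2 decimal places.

There are L = 12 links among S = 9 species.
L/S = 12/9 = 1.3333 ≈ 1.33.

L/S = 1.33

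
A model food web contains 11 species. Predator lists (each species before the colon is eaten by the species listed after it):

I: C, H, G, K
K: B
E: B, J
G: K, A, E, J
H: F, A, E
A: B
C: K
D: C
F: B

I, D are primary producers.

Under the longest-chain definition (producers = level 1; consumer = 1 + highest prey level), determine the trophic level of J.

I is a producer → level 1.
H eats I → level 2.
E eats H (level 2); other prey at levels: G 2 → level 3.
J eats E (level 3); other prey at levels: G 2 → level 4.

Trophic level 4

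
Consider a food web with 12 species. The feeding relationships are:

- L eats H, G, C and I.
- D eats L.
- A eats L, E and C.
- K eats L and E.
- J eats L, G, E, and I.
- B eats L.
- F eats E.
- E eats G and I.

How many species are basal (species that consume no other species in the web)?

4

Basal species (no prey listed): C, G, H, I.
Count: 4.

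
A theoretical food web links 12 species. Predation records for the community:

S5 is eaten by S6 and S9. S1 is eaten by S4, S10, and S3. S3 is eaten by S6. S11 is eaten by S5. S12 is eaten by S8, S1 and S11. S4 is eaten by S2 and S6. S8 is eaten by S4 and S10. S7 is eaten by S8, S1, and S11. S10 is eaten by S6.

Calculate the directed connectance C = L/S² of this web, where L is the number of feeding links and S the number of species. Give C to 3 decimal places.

C = 0.125

The web has S = 12 species and L = 18 feeding links.
C = L / S² = 18 / 144 = 0.1250 ≈ 0.125.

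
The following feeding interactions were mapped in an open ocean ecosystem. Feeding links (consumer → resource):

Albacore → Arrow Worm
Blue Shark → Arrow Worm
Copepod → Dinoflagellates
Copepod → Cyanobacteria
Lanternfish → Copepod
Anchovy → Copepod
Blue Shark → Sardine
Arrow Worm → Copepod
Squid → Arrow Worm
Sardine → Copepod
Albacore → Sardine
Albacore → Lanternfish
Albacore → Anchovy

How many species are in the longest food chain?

One longest chain: Dinoflagellates → Copepod → Sardine → Blue Shark.
It has 4 species and 3 links.

4 species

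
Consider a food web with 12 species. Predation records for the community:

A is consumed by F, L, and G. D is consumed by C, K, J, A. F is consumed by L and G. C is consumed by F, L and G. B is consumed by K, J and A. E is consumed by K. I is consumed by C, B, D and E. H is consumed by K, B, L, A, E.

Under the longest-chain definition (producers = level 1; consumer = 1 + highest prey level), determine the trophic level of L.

I is a producer → level 1.
D eats I → level 2.
C eats D (level 2); other prey at levels: I 1 → level 3.
F eats C (level 3); other prey at levels: A 3 → level 4.
L eats F (level 4); other prey at levels: H 1, C 3, A 3 → level 5.

Trophic level 5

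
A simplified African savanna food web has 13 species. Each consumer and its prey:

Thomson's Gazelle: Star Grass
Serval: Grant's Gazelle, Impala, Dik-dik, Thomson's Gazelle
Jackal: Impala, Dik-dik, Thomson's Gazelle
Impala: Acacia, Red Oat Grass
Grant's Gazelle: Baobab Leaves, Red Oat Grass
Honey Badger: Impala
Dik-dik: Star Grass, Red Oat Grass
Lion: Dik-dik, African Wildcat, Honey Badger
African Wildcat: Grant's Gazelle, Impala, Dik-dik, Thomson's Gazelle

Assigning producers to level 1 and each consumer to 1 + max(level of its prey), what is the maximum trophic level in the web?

4

Producers (level 1): Acacia, Star Grass, Baobab Leaves, Red Oat Grass.
Baobab Leaves → Grant's Gazelle → African Wildcat → Lion gives Lion level 4.
No species has a prey at level 4, so no species reaches level 5.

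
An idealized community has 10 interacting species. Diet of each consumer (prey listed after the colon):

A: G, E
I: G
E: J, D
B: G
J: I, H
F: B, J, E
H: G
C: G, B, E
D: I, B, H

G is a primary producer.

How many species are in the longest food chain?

One longest chain: G → I → J → E → A.
It has 5 species and 4 links.

5 species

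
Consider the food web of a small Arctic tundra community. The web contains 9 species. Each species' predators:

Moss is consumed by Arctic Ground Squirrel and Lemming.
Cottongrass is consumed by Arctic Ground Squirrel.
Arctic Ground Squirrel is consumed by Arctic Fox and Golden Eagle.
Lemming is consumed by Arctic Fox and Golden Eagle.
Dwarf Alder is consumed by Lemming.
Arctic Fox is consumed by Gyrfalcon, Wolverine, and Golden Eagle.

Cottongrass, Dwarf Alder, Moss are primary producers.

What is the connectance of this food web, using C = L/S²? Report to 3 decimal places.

C = 0.136

The web has S = 9 species and L = 11 feeding links.
C = L / S² = 11 / 81 = 0.1358 ≈ 0.136.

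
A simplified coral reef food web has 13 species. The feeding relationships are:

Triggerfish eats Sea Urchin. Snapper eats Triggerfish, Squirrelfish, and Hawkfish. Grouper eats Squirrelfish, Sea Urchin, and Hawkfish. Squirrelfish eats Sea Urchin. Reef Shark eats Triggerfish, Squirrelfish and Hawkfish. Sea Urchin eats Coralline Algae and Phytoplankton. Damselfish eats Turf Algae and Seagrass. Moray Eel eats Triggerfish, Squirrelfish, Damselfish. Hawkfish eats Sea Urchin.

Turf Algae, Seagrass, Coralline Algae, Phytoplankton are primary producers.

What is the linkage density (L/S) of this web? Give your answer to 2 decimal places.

There are L = 19 links among S = 13 species.
L/S = 19/13 = 1.4615 ≈ 1.46.

L/S = 1.46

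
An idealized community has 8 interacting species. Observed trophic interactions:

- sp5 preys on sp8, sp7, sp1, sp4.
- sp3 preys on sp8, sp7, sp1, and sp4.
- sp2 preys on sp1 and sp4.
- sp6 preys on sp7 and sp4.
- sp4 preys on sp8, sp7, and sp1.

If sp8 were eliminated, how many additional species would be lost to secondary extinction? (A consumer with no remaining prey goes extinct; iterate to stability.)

0

Remove sp8.
Every predator of it retains at least one other prey: sp4 still has sp7, sp1; sp5 still has sp7, sp1, sp4; sp3 still has sp7, sp1, sp4.
No consumer loses all prey, so no secondary extinctions occur.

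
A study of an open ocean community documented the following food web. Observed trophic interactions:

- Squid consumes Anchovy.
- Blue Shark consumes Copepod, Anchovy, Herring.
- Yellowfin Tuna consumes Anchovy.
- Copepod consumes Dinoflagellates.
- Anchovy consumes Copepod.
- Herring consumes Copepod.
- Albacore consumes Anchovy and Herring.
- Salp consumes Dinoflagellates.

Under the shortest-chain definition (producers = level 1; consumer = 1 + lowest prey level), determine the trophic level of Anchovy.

Trophic level 3

Dinoflagellates is a producer → level 1.
Copepod eats Dinoflagellates → level 2.
Anchovy eats Copepod → level 3.
No prey of Anchovy is below level 2, so 3 is the minimum.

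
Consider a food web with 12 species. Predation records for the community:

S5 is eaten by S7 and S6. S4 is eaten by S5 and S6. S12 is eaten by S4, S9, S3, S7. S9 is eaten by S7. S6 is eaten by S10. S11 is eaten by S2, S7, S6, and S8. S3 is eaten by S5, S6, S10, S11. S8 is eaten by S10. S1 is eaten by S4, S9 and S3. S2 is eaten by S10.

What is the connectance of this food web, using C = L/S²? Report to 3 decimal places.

The web has S = 12 species and L = 23 feeding links.
C = L / S² = 23 / 144 = 0.1597 ≈ 0.160.

C = 0.160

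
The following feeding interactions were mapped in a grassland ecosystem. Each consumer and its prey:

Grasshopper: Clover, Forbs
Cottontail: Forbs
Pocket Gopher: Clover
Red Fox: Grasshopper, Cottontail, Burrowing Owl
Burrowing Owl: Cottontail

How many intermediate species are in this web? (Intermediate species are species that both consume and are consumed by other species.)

Intermediate species (has both prey and predators): Grasshopper, Cottontail, Burrowing Owl.
Count: 3.

3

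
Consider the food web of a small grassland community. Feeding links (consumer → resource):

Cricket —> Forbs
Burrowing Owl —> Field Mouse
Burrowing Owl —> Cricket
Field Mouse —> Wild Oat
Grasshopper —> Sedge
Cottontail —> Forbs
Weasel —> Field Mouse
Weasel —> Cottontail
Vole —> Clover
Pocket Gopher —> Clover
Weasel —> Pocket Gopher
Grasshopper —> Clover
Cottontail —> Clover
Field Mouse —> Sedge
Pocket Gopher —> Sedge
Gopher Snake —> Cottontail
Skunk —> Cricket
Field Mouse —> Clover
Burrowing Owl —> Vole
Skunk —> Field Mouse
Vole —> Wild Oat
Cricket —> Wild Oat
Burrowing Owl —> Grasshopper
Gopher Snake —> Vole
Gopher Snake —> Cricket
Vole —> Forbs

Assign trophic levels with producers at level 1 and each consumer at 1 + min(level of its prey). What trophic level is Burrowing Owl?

Wild Oat is a producer → level 1.
Vole eats Wild Oat → level 2.
Burrowing Owl eats Vole → level 3.
No prey of Burrowing Owl is below level 2, so 3 is the minimum.

Trophic level 3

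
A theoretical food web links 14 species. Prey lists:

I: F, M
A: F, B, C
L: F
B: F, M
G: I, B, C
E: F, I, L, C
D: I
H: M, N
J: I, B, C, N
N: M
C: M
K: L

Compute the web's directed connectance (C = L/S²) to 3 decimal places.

The web has S = 14 species and L = 25 feeding links.
C = L / S² = 25 / 196 = 0.1276 ≈ 0.128.

C = 0.128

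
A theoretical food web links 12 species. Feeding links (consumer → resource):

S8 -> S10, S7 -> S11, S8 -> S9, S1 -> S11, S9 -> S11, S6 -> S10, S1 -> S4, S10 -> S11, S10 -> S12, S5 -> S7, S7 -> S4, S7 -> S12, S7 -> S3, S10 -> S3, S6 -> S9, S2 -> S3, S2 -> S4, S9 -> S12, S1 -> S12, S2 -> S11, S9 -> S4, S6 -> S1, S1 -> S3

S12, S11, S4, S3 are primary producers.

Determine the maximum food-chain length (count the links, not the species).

2 links

One longest chain: S12 → S9 → S8.
It has 3 species and 2 links.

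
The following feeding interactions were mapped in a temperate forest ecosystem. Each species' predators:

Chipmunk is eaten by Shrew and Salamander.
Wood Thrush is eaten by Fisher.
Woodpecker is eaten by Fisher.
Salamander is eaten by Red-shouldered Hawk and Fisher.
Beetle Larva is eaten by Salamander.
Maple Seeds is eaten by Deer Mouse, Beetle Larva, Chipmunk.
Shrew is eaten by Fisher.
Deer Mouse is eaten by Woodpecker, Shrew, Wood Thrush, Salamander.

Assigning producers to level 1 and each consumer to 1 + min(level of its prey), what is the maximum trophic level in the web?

4

Producers (level 1): Maple Seeds.
Following each consumer down to its lowest-level prey: Maple Seeds → Deer Mouse → Salamander → Fisher (levels 1 through 4).
All prey of Fisher (Salamander 3, Wood Thrush 3, Shrew 3, Woodpecker 3) are at level 3 or above, so Fisher is at level 1 + 3 = 4.
Every consumer has at least one prey at level 3 or below, so none exceeds level 4.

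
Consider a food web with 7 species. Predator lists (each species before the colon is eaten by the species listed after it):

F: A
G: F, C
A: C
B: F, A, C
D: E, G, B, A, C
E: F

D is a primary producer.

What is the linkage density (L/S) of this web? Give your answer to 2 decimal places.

There are L = 13 links among S = 7 species.
L/S = 13/7 = 1.8571 ≈ 1.86.

L/S = 1.86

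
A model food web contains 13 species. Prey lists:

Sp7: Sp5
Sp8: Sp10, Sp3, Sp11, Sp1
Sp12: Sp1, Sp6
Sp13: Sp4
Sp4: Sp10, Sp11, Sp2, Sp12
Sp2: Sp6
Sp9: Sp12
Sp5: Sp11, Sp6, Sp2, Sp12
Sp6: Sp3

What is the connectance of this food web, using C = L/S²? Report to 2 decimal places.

The web has S = 13 species and L = 19 feeding links.
C = L / S² = 19 / 169 = 0.1124 ≈ 0.11.

C = 0.11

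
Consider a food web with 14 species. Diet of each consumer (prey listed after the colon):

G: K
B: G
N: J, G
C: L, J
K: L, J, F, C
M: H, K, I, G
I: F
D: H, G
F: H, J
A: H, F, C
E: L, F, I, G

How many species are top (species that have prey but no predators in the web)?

Top species (has prey, but nothing eats it): A, B, M, E, N, D.
Count: 6.

6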